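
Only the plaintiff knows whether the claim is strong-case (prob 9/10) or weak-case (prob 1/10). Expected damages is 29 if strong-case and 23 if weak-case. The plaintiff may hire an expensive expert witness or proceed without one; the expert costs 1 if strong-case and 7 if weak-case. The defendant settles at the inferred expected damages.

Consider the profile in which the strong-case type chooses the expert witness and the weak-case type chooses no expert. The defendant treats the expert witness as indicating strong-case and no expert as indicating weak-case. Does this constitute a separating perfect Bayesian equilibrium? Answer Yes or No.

Yes

Under these beliefs, the expert witness earns settlement 29 and no expert earns settlement 23.
strong-case: the expert witness nets 29 − 1 = 28; no expert nets 23. strong-case prefers the expert witness.
weak-case: the expert witness nets 29 − 7 = 22; no expert nets 23. weak-case prefers no expert.
Neither type deviates, so the separating profile is an equilibrium.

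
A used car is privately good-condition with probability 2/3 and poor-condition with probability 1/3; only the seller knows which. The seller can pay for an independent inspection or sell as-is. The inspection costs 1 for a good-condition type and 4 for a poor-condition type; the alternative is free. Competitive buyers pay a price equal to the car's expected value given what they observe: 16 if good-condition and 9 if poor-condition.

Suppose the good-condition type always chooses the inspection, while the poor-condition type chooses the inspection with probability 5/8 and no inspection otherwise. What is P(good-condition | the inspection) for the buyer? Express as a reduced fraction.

16/21

P(the inspection) = (2/3)·1 + (1/3)·(5/8) = 7/8.
By Bayes' rule, P(good-condition | the inspection) = (2/3) / (7/8) = 16/21.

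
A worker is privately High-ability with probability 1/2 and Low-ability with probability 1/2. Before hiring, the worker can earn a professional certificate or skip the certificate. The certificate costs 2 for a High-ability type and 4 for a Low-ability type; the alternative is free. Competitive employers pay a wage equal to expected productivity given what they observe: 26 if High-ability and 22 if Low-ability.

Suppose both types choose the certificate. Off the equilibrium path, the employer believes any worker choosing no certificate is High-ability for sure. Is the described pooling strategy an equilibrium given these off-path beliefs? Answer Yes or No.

On path, the employer holds the prior and pays 1/2·26 + 1/2·22 = 24. Off path (no certificate), believing High-ability, it pays 26.
High-ability: the certificate nets 24 − 2 = 22; no certificate nets 26. High-ability would deviate.
Low-ability: the certificate nets 24 − 4 = 20; no certificate nets 26. Low-ability would deviate.
A type deviates, so pooling fails.

No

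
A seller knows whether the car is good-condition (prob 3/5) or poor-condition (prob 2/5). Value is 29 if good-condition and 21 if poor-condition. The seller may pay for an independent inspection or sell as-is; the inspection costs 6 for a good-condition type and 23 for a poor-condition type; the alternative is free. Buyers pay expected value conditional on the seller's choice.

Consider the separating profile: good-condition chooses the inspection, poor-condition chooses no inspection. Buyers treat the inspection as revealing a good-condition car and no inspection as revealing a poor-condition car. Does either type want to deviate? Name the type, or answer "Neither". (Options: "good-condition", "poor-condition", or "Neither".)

The inspection pays 29; no inspection pays 21.
good-condition: assigned the inspection, nets 29 − 6 = 23; deviating to no inspection nets 21.
poor-condition: assigned no inspection, nets 21; deviating to the inspection nets 29 − 23 = 6.
Both types strictly prefer their assigned action; no profitable deviation.

Neither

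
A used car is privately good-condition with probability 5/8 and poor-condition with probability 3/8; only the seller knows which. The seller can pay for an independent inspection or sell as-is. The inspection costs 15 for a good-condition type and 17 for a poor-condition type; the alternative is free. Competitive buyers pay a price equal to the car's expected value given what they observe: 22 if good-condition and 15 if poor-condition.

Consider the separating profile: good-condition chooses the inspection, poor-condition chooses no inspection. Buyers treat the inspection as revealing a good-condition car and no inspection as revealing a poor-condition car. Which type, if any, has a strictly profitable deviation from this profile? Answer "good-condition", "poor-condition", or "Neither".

good-condition

The inspection pays 22; no inspection pays 15.
good-condition: assigned the inspection, nets 22 − 15 = 7; deviating to no inspection nets 15.
poor-condition: assigned no inspection, nets 15; deviating to the inspection nets 22 − 17 = 5.
The good-condition type gains 8 by deviating.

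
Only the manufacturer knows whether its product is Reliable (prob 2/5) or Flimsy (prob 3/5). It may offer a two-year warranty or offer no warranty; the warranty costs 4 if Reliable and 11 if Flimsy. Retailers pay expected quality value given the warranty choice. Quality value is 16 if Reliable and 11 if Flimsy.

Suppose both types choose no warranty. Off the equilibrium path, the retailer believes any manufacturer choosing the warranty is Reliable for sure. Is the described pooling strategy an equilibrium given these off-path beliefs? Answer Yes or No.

Yes

On path, the retailer holds the prior and pays 2/5·16 + 3/5·11 = 13. Off path (the warranty), believing Reliable, it pays 16.
Reliable: no warranty nets 13; the warranty nets 16 − 4 = 12. Reliable stays.
Flimsy: no warranty nets 13; the warranty nets 16 − 11 = 5. Flimsy stays.
No type deviates, so pooling is sustained.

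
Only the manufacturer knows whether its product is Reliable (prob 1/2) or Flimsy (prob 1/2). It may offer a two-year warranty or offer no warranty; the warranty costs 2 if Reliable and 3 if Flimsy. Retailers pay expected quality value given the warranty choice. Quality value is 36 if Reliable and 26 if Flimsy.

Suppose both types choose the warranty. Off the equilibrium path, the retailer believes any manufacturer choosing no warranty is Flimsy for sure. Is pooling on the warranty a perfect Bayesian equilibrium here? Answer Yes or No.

On path, the retailer holds the prior and pays 1/2·36 + 1/2·26 = 31. Off path (no warranty), believing Flimsy, it pays 26.
Reliable: the warranty nets 31 − 2 = 29; no warranty nets 26. Reliable stays.
Flimsy: the warranty nets 31 − 3 = 28; no warranty nets 26. Flimsy stays.
No type deviates, so pooling is sustained.

Yes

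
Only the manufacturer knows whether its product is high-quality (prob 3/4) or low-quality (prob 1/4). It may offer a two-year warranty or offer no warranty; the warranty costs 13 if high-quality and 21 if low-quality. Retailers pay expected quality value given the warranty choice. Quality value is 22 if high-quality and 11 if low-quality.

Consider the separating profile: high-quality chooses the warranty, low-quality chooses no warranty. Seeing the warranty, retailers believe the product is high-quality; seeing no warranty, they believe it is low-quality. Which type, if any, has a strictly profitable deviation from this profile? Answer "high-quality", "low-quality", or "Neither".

The warranty pays 22; no warranty pays 11.
high-quality: assigned the warranty, nets 22 − 13 = 9; deviating to no warranty nets 11.
low-quality: assigned no warranty, nets 11; deviating to the warranty nets 22 − 21 = 1.
The high-quality type gains 2 by deviating.

high-quality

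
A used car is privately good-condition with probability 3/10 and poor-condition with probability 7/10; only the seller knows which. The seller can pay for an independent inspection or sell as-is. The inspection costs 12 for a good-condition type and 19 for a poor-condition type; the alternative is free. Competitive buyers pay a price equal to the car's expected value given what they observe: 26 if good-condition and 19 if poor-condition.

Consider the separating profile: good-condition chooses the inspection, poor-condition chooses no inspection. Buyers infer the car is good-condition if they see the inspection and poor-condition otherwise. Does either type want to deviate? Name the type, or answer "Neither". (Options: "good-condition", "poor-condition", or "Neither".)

good-condition

The inspection pays 26; no inspection pays 19.
good-condition: assigned the inspection, nets 26 − 12 = 14; deviating to no inspection nets 19.
poor-condition: assigned no inspection, nets 19; deviating to the inspection nets 26 − 19 = 7.
The good-condition type gains 5 by deviating.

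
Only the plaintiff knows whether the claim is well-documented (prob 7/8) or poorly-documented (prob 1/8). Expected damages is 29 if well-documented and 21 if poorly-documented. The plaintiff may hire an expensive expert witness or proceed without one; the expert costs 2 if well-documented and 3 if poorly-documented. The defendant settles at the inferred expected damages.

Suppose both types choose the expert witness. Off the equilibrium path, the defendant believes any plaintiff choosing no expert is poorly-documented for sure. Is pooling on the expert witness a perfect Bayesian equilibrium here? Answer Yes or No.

On path, the defendant holds the prior and pays 7/8·29 + 1/8·21 = 28. Off path (no expert), believing poorly-documented, it pays 21.
well-documented: the expert witness nets 28 − 2 = 26; no expert nets 21. well-documented stays.
poorly-documented: the expert witness nets 28 − 3 = 25; no expert nets 21. poorly-documented stays.
No type deviates, so pooling is sustained.

Yes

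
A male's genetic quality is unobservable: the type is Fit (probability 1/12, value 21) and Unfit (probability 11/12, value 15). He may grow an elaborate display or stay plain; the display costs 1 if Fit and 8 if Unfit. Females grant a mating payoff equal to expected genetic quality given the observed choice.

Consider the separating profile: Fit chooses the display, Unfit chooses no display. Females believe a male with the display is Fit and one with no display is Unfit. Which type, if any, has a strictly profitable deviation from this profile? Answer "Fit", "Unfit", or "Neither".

The display pays 21; no display pays 15.
Fit: assigned the display, nets 21 − 1 = 20; deviating to no display nets 15.
Unfit: assigned no display, nets 15; deviating to the display nets 21 − 8 = 13.
Both types strictly prefer their assigned action; no profitable deviation.

Neither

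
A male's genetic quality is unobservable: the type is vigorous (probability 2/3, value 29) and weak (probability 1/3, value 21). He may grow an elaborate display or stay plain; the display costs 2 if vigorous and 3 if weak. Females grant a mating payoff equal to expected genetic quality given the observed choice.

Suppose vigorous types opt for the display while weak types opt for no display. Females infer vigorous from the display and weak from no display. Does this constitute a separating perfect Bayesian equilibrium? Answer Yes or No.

Under these beliefs, the display earns mating payoff 29 and no display earns mating payoff 21.
vigorous: the display nets 29 − 2 = 27; no display nets 21. vigorous prefers the display.
weak: the display nets 29 − 3 = 26; no display nets 21. weak would deviate to the display.
weak has a profitable deviation, so the profile is not an equilibrium.

No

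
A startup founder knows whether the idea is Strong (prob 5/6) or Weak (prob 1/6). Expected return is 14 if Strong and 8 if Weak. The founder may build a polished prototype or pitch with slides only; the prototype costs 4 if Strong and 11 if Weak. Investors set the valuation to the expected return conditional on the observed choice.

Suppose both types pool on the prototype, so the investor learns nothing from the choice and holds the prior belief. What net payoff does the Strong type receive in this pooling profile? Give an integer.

9

Pooled valuation = 5/6·14 + 1/6·8 = 13.
Strong pays cost 4 for the prototype, so net payoff = 13 − 4 = 9.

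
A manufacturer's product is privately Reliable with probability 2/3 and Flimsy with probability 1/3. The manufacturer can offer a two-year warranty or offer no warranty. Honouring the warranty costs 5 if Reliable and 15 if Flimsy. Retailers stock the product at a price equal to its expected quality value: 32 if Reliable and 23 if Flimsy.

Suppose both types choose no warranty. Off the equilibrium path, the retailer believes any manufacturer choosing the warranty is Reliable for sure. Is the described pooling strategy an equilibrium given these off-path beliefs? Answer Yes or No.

On path, the retailer holds the prior and pays 2/3·32 + 1/3·23 = 29. Off path (the warranty), believing Reliable, it pays 32.
Reliable: no warranty nets 29; the warranty nets 32 − 5 = 27. Reliable stays.
Flimsy: no warranty nets 29; the warranty nets 32 − 15 = 17. Flimsy stays.
No type deviates, so pooling is sustained.

Yes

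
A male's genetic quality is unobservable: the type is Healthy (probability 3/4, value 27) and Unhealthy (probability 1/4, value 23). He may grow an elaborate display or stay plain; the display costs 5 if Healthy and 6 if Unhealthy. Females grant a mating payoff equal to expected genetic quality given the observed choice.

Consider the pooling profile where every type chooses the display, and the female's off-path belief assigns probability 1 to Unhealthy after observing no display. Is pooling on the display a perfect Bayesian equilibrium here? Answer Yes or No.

No

On path, the female holds the prior and pays 3/4·27 + 1/4·23 = 26. Off path (no display), believing Unhealthy, it pays 23.
Healthy: the display nets 26 − 5 = 21; no display nets 23. Healthy would deviate.
Unhealthy: the display nets 26 − 6 = 20; no display nets 23. Unhealthy would deviate.
A type deviates, so pooling fails.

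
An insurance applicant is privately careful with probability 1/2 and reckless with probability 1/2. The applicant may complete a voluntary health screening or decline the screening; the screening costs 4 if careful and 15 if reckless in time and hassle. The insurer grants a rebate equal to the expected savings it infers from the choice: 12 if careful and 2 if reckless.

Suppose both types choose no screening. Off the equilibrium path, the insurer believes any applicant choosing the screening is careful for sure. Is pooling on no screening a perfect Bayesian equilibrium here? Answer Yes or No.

On path, the insurer holds the prior and pays 1/2·12 + 1/2·2 = 7. Off path (the screening), believing careful, it pays 12.
careful: no screening nets 7; the screening nets 12 − 4 = 8. careful would deviate.
reckless: no screening nets 7; the screening nets 12 − 15 = -3. reckless stays.
A type deviates, so pooling fails.

No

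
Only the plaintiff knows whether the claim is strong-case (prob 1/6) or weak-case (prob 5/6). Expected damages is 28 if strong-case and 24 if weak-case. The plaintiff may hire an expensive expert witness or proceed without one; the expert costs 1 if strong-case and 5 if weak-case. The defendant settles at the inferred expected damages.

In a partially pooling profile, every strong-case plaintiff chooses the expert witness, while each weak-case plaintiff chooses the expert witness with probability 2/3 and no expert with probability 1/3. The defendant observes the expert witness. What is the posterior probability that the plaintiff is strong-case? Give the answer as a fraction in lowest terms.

3/13

P(the expert witness) = (1/6)·1 + (5/6)·(2/3) = 13/18.
By Bayes' rule, P(strong-case | the expert witness) = (1/6) / (13/18) = 3/13.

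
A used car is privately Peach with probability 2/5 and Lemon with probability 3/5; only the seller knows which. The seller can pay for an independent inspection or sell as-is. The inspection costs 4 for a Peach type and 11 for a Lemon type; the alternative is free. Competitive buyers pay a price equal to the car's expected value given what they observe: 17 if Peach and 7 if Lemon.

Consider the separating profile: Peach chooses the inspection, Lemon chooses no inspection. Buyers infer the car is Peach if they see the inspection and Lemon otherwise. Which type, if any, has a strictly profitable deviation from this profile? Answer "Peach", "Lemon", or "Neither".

Neither

The inspection pays 17; no inspection pays 7.
Peach: assigned the inspection, nets 17 − 4 = 13; deviating to no inspection nets 7.
Lemon: assigned no inspection, nets 7; deviating to the inspection nets 17 − 11 = 6.
Both types strictly prefer their assigned action; no profitable deviation.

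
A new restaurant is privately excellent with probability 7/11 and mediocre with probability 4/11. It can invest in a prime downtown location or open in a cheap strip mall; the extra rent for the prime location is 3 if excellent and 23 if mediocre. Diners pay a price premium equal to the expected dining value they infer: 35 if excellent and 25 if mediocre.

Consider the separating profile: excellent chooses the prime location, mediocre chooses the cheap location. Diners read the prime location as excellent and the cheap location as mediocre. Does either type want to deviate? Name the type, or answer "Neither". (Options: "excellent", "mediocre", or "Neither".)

The prime location pays 35; the cheap location pays 25.
excellent: assigned the prime location, nets 35 − 3 = 32; deviating to the cheap location nets 25.
mediocre: assigned the cheap location, nets 25; deviating to the prime location nets 35 − 23 = 12.
Both types strictly prefer their assigned action; no profitable deviation.

Neither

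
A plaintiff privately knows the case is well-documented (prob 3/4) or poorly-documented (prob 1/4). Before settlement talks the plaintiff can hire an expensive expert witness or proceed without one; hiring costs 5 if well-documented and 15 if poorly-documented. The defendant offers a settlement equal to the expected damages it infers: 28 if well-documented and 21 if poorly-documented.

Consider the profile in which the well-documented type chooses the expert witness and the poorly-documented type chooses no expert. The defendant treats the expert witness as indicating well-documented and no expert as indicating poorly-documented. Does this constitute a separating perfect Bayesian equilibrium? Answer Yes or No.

Yes

Under these beliefs, the expert witness earns settlement 28 and no expert earns settlement 21.
well-documented: the expert witness nets 28 − 5 = 23; no expert nets 21. well-documented prefers the expert witness.
poorly-documented: the expert witness nets 28 − 15 = 13; no expert nets 21. poorly-documented prefers no expert.
Neither type deviates, so the separating profile is an equilibrium.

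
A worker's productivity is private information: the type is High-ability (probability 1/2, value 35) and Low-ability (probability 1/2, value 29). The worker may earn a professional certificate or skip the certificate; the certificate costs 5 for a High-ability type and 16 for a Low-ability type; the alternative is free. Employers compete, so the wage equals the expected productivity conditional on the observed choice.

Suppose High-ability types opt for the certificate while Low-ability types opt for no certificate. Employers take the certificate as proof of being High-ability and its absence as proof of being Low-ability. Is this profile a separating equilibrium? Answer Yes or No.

Yes

Under these beliefs, the certificate earns wage 35 and no certificate earns wage 29.
High-ability: the certificate nets 35 − 5 = 30; no certificate nets 29. High-ability prefers the certificate.
Low-ability: the certificate nets 35 − 16 = 19; no certificate nets 29. Low-ability prefers no certificate.
Neither type deviates, so the separating profile is an equilibrium.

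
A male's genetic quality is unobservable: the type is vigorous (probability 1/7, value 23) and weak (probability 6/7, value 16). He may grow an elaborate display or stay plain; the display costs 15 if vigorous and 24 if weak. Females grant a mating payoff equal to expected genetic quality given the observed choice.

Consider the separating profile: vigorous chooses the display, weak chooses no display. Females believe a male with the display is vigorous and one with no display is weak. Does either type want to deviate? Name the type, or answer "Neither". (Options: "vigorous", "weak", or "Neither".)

The display pays 23; no display pays 16.
vigorous: assigned the display, nets 23 − 15 = 8; deviating to no display nets 16.
weak: assigned no display, nets 16; deviating to the display nets 23 − 24 = -1.
The vigorous type gains 8 by deviating.

vigorous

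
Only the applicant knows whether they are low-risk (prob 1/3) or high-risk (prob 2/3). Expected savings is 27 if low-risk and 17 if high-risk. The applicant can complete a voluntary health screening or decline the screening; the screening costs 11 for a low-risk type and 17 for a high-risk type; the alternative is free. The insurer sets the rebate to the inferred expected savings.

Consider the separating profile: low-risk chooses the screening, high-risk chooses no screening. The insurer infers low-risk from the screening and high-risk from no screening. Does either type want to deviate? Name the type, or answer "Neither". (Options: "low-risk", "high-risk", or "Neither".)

low-risk

The screening pays 27; no screening pays 17.
low-risk: assigned the screening, nets 27 − 11 = 16; deviating to no screening nets 17.
high-risk: assigned no screening, nets 17; deviating to the screening nets 27 − 17 = 10.
The low-risk type gains 1 by deviating.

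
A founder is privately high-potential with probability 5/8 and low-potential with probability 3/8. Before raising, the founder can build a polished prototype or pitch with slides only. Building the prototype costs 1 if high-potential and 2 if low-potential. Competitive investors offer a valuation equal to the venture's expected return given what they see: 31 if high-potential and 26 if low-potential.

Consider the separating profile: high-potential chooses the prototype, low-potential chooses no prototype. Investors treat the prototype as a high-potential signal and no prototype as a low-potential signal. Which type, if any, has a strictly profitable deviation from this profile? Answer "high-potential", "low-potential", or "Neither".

The prototype pays 31; no prototype pays 26.
high-potential: assigned the prototype, nets 31 − 1 = 30; deviating to no prototype nets 26.
low-potential: assigned no prototype, nets 26; deviating to the prototype nets 31 − 2 = 29.
The low-potential type gains 3 by deviating.

low-potential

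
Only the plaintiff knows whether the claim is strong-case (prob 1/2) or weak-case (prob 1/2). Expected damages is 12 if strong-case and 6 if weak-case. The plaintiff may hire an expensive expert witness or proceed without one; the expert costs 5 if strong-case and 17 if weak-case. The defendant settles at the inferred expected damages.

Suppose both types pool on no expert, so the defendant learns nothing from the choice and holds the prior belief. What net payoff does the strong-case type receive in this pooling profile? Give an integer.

Pooled settlement = 1/2·12 + 1/2·6 = 9.
strong-case pays no cost for no expert, so net payoff = 9.

9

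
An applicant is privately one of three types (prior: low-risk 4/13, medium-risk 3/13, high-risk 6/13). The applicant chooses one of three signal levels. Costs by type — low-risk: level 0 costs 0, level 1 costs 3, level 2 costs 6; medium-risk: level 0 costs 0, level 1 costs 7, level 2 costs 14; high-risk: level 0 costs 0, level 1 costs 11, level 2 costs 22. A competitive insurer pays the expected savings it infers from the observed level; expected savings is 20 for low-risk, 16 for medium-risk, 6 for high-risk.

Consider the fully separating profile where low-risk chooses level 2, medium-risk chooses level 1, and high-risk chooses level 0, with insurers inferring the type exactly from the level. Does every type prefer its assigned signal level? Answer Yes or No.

Separating rebates: level 2 → 20, level 1 → 16, level 0 → 6.
low-risk (assigned level 2): level 0: 6 − 0 = 6; level 1: 16 − 3 = 13; level 2: 20 − 6 = 14. low-risk stays.
medium-risk (assigned level 1): level 0: 6 − 0 = 6; level 1: 16 − 7 = 9; level 2: 20 − 14 = 6. medium-risk stays.
high-risk (assigned level 0): level 0: 6 − 0 = 6; level 1: 16 − 11 = 5; level 2: 20 − 22 = -2. high-risk stays.
Every type prefers its assigned level; separation holds.

Yes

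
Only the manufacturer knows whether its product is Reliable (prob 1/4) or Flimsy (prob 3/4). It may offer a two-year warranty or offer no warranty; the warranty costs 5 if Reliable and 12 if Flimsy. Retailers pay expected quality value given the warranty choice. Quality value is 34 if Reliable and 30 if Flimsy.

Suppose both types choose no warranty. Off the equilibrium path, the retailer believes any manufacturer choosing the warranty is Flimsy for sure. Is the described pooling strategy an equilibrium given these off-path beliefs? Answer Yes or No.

On path, the retailer holds the prior and pays 1/4·34 + 3/4·30 = 31. Off path (the warranty), believing Flimsy, it pays 30.
Reliable: no warranty nets 31; the warranty nets 30 − 5 = 25. Reliable stays.
Flimsy: no warranty nets 31; the warranty nets 30 − 12 = 18. Flimsy stays.
No type deviates, so pooling is sustained.

Yes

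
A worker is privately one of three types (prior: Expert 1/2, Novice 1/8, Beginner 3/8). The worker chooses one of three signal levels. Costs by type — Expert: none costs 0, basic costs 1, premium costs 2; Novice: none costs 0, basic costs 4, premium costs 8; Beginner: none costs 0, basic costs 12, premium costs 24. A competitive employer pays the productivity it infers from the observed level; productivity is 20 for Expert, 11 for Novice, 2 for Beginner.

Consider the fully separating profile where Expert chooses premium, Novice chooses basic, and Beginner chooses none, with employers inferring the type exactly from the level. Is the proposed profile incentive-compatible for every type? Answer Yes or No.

Separating wages: premium → 20, basic → 11, none → 2.
Expert (assigned premium): none: 2 − 0 = 2; basic: 11 − 1 = 10; premium: 20 − 2 = 18. Expert stays.
Novice (assigned basic): none: 2 − 0 = 2; basic: 11 − 4 = 7; premium: 20 − 8 = 12. Novice prefers premium.
Beginner (assigned none): none: 2 − 0 = 2; basic: 11 − 12 = -1; premium: 20 − 24 = -4. Beginner stays.
At least one type deviates; the separating profile fails.

No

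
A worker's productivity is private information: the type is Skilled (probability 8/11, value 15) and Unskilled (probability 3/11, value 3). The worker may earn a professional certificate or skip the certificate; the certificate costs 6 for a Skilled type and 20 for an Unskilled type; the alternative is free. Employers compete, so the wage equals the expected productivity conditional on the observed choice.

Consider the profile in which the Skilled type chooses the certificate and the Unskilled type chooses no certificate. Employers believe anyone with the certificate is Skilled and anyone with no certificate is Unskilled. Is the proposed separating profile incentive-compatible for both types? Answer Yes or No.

Yes

Under these beliefs, the certificate earns wage 15 and no certificate earns wage 3.
Skilled: the certificate nets 15 − 6 = 9; no certificate nets 3. Skilled prefers the certificate.
Unskilled: the certificate nets 15 − 20 = -5; no certificate nets 3. Unskilled prefers no certificate.
Neither type deviates, so the separating profile is an equilibrium.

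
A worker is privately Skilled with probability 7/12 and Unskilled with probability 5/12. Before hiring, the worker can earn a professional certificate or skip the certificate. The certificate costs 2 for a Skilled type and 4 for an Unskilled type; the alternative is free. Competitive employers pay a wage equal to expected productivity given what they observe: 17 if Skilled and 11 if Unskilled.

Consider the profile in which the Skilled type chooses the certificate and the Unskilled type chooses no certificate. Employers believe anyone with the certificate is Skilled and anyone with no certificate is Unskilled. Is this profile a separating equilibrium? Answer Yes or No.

Under these beliefs, the certificate earns wage 17 and no certificate earns wage 11.
Skilled: the certificate nets 17 − 2 = 15; no certificate nets 11. Skilled prefers the certificate.
Unskilled: the certificate nets 17 − 4 = 13; no certificate nets 11. Unskilled would deviate to the certificate.
Unskilled has a profitable deviation, so the profile is not an equilibrium.

No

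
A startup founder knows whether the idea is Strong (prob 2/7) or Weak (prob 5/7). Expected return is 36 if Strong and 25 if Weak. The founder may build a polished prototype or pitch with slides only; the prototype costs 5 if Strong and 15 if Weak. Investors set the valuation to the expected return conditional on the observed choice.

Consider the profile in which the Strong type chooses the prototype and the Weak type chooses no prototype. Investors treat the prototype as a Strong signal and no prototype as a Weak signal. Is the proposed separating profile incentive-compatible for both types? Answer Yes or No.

Under these beliefs, the prototype earns valuation 36 and no prototype earns valuation 25.
Strong: the prototype nets 36 − 5 = 31; no prototype nets 25. Strong prefers the prototype.
Weak: the prototype nets 36 − 15 = 21; no prototype nets 25. Weak prefers no prototype.
Neither type deviates, so the separating profile is an equilibrium.

Yes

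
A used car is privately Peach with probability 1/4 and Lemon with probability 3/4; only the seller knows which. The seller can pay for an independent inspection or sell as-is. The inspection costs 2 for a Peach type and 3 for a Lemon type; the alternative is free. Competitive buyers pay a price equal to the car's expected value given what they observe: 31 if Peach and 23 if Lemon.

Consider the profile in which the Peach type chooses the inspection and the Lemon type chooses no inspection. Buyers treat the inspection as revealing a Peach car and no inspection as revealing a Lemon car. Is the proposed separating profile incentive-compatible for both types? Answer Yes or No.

Under these beliefs, the inspection earns price 31 and no inspection earns price 23.
Peach: the inspection nets 31 − 2 = 29; no inspection nets 23. Peach prefers the inspection.
Lemon: the inspection nets 31 − 3 = 28; no inspection nets 23. Lemon would deviate to the inspection.
Lemon has a profitable deviation, so the profile is not an equilibrium.

No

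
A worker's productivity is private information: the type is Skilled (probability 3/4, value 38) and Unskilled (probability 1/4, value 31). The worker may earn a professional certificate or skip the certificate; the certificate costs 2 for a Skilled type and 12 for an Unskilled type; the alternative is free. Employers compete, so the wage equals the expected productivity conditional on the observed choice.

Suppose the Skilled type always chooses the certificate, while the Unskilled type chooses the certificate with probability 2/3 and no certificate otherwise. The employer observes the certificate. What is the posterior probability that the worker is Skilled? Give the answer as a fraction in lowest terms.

P(the certificate) = (3/4)·1 + (1/4)·(2/3) = 11/12.
By Bayes' rule, P(Skilled | the certificate) = (3/4) / (11/12) = 9/11.

9/11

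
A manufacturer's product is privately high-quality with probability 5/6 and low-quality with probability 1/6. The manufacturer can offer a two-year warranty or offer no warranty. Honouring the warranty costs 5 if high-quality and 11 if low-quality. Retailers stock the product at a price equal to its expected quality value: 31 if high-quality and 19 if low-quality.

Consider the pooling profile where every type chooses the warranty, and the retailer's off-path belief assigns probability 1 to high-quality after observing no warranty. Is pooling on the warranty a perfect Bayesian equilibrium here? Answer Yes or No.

On path, the retailer holds the prior and pays 5/6·31 + 1/6·19 = 29. Off path (no warranty), believing high-quality, it pays 31.
high-quality: the warranty nets 29 − 5 = 24; no warranty nets 31. high-quality would deviate.
low-quality: the warranty nets 29 − 11 = 18; no warranty nets 31. low-quality would deviate.
A type deviates, so pooling fails.

No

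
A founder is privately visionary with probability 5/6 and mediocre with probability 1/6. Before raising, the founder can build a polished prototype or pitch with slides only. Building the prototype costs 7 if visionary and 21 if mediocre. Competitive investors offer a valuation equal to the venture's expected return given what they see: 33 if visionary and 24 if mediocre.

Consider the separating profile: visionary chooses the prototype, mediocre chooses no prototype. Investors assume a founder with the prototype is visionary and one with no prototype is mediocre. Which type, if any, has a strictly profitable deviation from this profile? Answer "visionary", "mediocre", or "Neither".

The prototype pays 33; no prototype pays 24.
visionary: assigned the prototype, nets 33 − 7 = 26; deviating to no prototype nets 24.
mediocre: assigned no prototype, nets 24; deviating to the prototype nets 33 − 21 = 12.
Both types strictly prefer their assigned action; no profitable deviation.

Neither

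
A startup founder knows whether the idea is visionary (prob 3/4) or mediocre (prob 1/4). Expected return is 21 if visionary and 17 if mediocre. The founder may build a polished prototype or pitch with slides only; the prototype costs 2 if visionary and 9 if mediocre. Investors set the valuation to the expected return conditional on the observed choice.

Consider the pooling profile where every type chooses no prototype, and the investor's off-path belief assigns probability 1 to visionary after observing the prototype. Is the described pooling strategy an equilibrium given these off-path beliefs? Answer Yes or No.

On path, the investor holds the prior and pays 3/4·21 + 1/4·17 = 20. Off path (the prototype), believing visionary, it pays 21.
visionary: no prototype nets 20; the prototype nets 21 − 2 = 19. visionary stays.
mediocre: no prototype nets 20; the prototype nets 21 − 9 = 12. mediocre stays.
No type deviates, so pooling is sustained.

Yes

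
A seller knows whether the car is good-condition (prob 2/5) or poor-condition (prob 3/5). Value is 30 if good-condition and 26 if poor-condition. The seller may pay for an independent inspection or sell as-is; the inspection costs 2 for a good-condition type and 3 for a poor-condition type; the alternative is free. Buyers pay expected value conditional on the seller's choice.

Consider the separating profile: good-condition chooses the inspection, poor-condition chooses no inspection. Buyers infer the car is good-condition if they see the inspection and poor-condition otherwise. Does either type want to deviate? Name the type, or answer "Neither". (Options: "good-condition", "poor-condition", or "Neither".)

poor-condition

The inspection pays 30; no inspection pays 26.
good-condition: assigned the inspection, nets 30 − 2 = 28; deviating to no inspection nets 26.
poor-condition: assigned no inspection, nets 26; deviating to the inspection nets 30 − 3 = 27.
The poor-condition type gains 1 by deviating.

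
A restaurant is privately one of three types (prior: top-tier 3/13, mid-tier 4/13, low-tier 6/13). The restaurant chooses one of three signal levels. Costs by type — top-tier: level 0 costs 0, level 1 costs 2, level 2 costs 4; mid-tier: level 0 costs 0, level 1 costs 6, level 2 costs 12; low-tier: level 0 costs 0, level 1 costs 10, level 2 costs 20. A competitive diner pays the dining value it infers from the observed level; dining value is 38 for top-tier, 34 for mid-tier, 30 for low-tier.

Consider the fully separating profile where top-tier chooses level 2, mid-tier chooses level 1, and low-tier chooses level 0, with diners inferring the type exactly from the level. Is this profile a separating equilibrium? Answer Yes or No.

No

Separating price premiums: level 2 → 38, level 1 → 34, level 0 → 30.
top-tier (assigned level 2): level 0: 30 − 0 = 30; level 1: 34 − 2 = 32; level 2: 38 − 4 = 34. top-tier stays.
mid-tier (assigned level 1): level 0: 30 − 0 = 30; level 1: 34 − 6 = 28; level 2: 38 − 12 = 26. mid-tier prefers level 0.
low-tier (assigned level 0): level 0: 30 − 0 = 30; level 1: 34 − 10 = 24; level 2: 38 − 20 = 18. low-tier stays.
At least one type deviates; the separating profile fails.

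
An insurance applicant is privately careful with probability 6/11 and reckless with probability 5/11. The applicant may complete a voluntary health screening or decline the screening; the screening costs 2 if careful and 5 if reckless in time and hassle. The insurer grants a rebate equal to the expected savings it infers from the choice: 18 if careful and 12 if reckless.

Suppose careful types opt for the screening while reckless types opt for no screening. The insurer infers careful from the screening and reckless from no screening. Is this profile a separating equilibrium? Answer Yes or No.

Under these beliefs, the screening earns rebate 18 and no screening earns rebate 12.
careful: the screening nets 18 − 2 = 16; no screening nets 12. careful prefers the screening.
reckless: the screening nets 18 − 5 = 13; no screening nets 12. reckless would deviate to the screening.
reckless has a profitable deviation, so the profile is not an equilibrium.

No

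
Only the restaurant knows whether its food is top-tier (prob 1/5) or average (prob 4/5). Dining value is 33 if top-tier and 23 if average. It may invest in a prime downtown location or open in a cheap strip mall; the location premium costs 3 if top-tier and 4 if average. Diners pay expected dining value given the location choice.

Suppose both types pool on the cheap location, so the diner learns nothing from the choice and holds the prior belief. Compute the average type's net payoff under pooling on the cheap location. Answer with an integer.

25

Pooled price premium = 1/5·33 + 4/5·23 = 25.
average pays no cost for the cheap location, so net payoff = 25.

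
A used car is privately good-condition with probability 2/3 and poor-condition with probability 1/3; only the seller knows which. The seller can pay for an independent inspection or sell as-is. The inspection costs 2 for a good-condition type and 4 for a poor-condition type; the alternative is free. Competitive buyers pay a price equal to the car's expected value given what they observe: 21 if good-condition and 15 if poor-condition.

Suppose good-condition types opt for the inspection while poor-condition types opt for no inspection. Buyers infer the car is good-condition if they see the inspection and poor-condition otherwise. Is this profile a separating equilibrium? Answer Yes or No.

Under these beliefs, the inspection earns price 21 and no inspection earns price 15.
good-condition: the inspection nets 21 − 2 = 19; no inspection nets 15. good-condition prefers the inspection.
poor-condition: the inspection nets 21 − 4 = 17; no inspection nets 15. poor-condition would deviate to the inspection.
poor-condition has a profitable deviation, so the profile is not an equilibrium.

No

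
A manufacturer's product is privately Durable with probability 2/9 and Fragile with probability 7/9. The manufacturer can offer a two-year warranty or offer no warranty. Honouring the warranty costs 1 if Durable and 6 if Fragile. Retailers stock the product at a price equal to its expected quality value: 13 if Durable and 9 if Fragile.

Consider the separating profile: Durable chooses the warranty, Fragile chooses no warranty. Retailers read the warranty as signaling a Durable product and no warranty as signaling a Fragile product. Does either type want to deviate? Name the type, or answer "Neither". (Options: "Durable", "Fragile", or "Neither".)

The warranty pays 13; no warranty pays 9.
Durable: assigned the warranty, nets 13 − 1 = 12; deviating to no warranty nets 9.
Fragile: assigned no warranty, nets 9; deviating to the warranty nets 13 − 6 = 7.
Both types strictly prefer their assigned action; no profitable deviation.

Neither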